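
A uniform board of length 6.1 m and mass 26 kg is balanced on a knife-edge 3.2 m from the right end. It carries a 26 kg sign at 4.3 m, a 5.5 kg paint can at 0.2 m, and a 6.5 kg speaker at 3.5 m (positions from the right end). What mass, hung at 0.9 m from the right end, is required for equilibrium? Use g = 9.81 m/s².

m ≈ 4.41 kg

Choose the knife-edge (at 3.2 m from the right end) as the axis so the support reaction has zero arm there.
Beam weight: 26 × 9.81 = 255.1 N down at 3.05 m → arm 0.15 m, τ = 255.1 × 0.15 = 38.27 N·m clockwise.
Sign: 26 × 9.81 = 255.1 N down at 4.3 m → arm 1.1 m, τ = 255.1 × 1.1 = 280.6 N·m counterclockwise.
Paint can: 5.5 × 9.81 = 53.96 N down at 0.2 m → arm 3 m, τ = 53.96 × 3 = 161.9 N·m clockwise.
Speaker: 6.5 × 9.81 = 63.77 N down at 3.5 m → arm 0.3 m, τ = 63.77 × 0.3 = 19.13 N·m counterclockwise.
Net moment of known loads = 99.56 N·m counterclockwise.
An unknown mass m at 0.9 m has arm 2.3 m; its moment is m·g·2.3 clockwise.
Setting net torque to zero: m × 9.81 × 2.3 = 99.56 → m = 99.56 / (9.81 × 2.3) = 4.41 kg.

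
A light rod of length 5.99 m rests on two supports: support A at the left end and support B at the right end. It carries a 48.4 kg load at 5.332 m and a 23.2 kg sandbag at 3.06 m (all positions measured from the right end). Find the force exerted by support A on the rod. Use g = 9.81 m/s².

About support B:
Load: 48.4 × 9.81 = 474.8 N down at 5.332 m → arm 5.332 m, τ = 474.8 × 5.332 = 2532 N·m counterclockwise.
Sandbag: 23.2 × 9.81 = 227.6 N down at 3.06 m → arm 3.06 m, τ = 227.6 × 3.06 = 696.5 N·m counterclockwise.
Net load moment about support B = 3228 N·m counterclockwise.
Reaction R at support A is upward at 5.99 m, arm 5.99 m → moment R × 5.99 clockwise.
Setting net torque to zero: R × 5.99 = 3228 → R = 539 N.

R_A ≈ 539 N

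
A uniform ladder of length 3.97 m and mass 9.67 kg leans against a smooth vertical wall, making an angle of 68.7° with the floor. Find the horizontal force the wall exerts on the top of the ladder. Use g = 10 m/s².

Taking torques about the foot of the ladder:
Ladder weight 9.67×10 = 96.7 N acts at 1.985 m along the ladder; its horizontal arm is 1.985·cos68.7° = 0.7211 m → τ = 69.73 N·m clockwise.
Wall normal N acts horizontally at the top; its moment arm is the height L sinθ = 3.97·sin68.7° = 3.699 m, counterclockwise.
Balancing moments: N × 3.699 = 69.73, giving N = 18.9 N.

N_wall ≈ 18.9 N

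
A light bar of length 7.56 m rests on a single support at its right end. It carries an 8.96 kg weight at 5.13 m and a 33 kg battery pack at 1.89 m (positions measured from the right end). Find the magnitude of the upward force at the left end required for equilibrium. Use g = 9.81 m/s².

Sum moments about the right end (the unknown pivot reaction has zero arm there).
Weight: 8.96 × 9.81 = 87.9 N down at 5.13 m → arm 5.13 m, τ = 87.9 × 5.13 = 450.9 N·m counterclockwise.
Battery pack: 33 × 9.81 = 323.7 N down at 1.89 m → arm 1.89 m, τ = 323.7 × 1.89 = 611.8 N·m counterclockwise.
Net moment of the loads = 1063 N·m counterclockwise.
The upward force F acts at the left end, arm 7.56 m, giving F × 7.56 clockwise.
Στ = 0 ⇒ F × 7.56 = 1063 ⇒ F = 1063 / 7.56 = 141 N.

F ≈ 141 N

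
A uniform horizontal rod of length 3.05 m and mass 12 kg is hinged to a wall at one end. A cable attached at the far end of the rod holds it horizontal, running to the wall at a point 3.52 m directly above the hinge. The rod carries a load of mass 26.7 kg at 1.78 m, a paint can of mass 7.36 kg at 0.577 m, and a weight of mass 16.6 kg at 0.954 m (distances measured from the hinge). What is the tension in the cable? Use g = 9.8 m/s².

Take moments about the hinge.
Beam weight: 12 × 9.8 = 117.6 N down at 1.525 m → arm 1.525 m, τ = 117.6 × 1.525 = 179.3 N·m clockwise.
Load: 26.7 × 9.8 = 261.7 N down at 1.78 m → arm 1.78 m, τ = 261.7 × 1.78 = 465.8 N·m clockwise.
Paint can: 7.36 × 9.8 = 72.13 N down at 0.577 m → arm 0.577 m, τ = 72.13 × 0.577 = 41.62 N·m clockwise.
Weight: 16.6 × 9.8 = 162.7 N down at 0.954 m → arm 0.954 m, τ = 162.7 × 0.954 = 155.2 N·m clockwise.
Total clockwise load moment = 841.9 N·m.
The cable tension T acts at 3.05 m; only its component perpendicular to the rod, T sinθ, produces torque. sinθ = h/√(h²+d²) = 3.52/√(3.52²+3.05²) = 0.7558.
Στ = 0 ⇒ T × 3.05 × 0.7558 = 841.9 ⇒ T = 841.9 / 2.305 = 365 N.

T ≈ 365 N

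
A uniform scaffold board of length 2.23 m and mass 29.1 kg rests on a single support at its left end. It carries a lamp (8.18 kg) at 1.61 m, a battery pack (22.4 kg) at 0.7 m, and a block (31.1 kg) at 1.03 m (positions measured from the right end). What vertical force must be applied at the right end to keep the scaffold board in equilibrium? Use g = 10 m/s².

F ≈ 489 N

Choose the left end as the axis so the unknown pivot reaction has zero arm there.
Beam weight: 29.1 × 10 = 291 N down at 1.115 m → arm 1.115 m, τ = 291 × 1.115 = 324.5 N·m clockwise.
Lamp: 8.18 × 10 = 81.8 N down at 1.61 m → arm 0.62 m, τ = 81.8 × 0.62 = 50.72 N·m clockwise.
Battery pack: 22.4 × 10 = 224 N down at 0.7 m → arm 1.53 m, τ = 224 × 1.53 = 342.7 N·m clockwise.
Block: 31.1 × 10 = 311 N down at 1.03 m → arm 1.2 m, τ = 311 × 1.2 = 373.2 N·m clockwise.
Net moment of the loads = 1091 N·m clockwise.
The upward force F acts at the right end, arm 2.23 m, giving F × 2.23 counterclockwise.
Στ = 0 ⇒ F × 2.23 = 1091 ⇒ F = 1091 / 2.23 = 489 N.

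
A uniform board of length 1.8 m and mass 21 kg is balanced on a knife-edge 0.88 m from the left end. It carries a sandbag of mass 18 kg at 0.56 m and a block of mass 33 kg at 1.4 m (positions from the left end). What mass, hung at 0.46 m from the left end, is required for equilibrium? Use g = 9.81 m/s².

Take moments about the knife-edge (at 0.88 m from the left end).
Beam weight: 21 × 9.81 = 206 N down at 0.9 m → arm 0.02 m, τ = 206 × 0.02 = 4.12 N·m clockwise.
Sandbag: 18 × 9.81 = 176.6 N down at 0.56 m → arm 0.32 m, τ = 176.6 × 0.32 = 56.51 N·m counterclockwise.
Block: 33 × 9.81 = 323.7 N down at 1.4 m → arm 0.52 m, τ = 323.7 × 0.52 = 168.3 N·m clockwise.
Net moment of known loads = 115.9 N·m clockwise.
An unknown mass m at 0.46 m has arm 0.42 m; its moment is m·g·0.42 counterclockwise.
Balancing moments: m × 9.81 × 0.42 = 115.9, giving m = 115.9 / (9.81 × 0.42) = 28.1 kg.

m ≈ 28.1 kg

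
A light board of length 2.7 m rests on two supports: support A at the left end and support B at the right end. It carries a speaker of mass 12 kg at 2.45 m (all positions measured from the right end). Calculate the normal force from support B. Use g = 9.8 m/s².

R_B ≈ 10.9 N

About support A:
Speaker: 12 × 9.8 = 117.6 N down at 2.45 m → arm 0.25 m, τ = 117.6 × 0.25 = 29.4 N·m clockwise.
Net load moment about support A = 29.4 N·m clockwise.
Reaction R at support B is upward at 0 m, arm 2.7 m → moment R × 2.7 counterclockwise.
For rotational equilibrium, R × 2.7 = 29.4, so R = 10.9 N.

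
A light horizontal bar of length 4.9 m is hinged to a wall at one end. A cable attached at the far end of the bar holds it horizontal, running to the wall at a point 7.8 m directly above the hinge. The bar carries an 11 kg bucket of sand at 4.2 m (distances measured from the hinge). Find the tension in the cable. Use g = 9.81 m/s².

Taking torques about the hinge:
Bucket of sand: 11 × 9.81 = 107.9 N down at 4.2 m → arm 4.2 m, τ = 107.9 × 4.2 = 453.2 N·m clockwise.
Total clockwise load moment = 453.2 N·m.
The cable tension T acts at 4.9 m; only its component perpendicular to the bar, T sinθ, produces torque. sinθ = h/√(h²+d²) = 7.8/√(7.8²+4.9²) = 0.8468.
For rotational equilibrium, T × 4.9 × 0.8468 = 453.2, so T = 453.2 / 4.149 = 109 N.

T ≈ 109 N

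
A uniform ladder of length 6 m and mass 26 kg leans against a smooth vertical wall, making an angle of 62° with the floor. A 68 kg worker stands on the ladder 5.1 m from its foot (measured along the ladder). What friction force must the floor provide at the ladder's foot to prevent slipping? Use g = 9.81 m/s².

About the foot of the ladder:
Ladder weight 26×9.81 = 255.1 N acts at 3 m along the ladder; its horizontal arm is 3·cos62° = 1.408 m → τ = 359.2 N·m clockwise.
Worker: 68×9.81 = 667.1 N at 5.1 m → arm 2.394 m → τ = 1597 N·m clockwise.
Wall normal N acts horizontally at the top; its moment arm is the height L sinθ = 6·sin62° = 5.298 m, counterclockwise.
Setting net torque to zero: N × 5.298 = 1956 → N = 369 N.
ΣFx = 0: friction at the foot balances the wall's push, so f = N_wall = 369 N.

f ≈ 369 N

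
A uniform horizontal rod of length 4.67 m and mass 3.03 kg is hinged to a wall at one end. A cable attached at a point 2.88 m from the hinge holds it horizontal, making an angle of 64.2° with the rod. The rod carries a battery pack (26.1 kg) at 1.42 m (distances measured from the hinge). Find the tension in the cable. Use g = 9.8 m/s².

Taking torques about the hinge:
Beam weight: 3.03 × 9.8 = 29.69 N down at 2.335 m → arm 2.335 m, τ = 29.69 × 2.335 = 69.33 N·m clockwise.
Battery pack: 26.1 × 9.8 = 255.8 N down at 1.42 m → arm 1.42 m, τ = 255.8 × 1.42 = 363.2 N·m clockwise.
Total clockwise load moment = 432.5 N·m.
The cable tension T acts at 2.88 m; only its component perpendicular to the rod, T sinθ, produces torque. sin 64.2° = 0.9003.
For rotational equilibrium, T × 2.88 × 0.9003 = 432.5, so T = 432.5 / 2.593 = 167 N.

T ≈ 167 N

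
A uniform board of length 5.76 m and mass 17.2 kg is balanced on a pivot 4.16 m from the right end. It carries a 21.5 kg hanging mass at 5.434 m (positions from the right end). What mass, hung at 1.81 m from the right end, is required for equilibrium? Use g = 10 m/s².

About the pivot (at 4.16 m from the right end):
Beam weight: 17.2 × 10 = 172 N down at 2.88 m → arm 1.28 m, τ = 172 × 1.28 = 220.2 N·m clockwise.
Hanging mass: 21.5 × 10 = 215 N down at 5.434 m → arm 1.274 m, τ = 215 × 1.274 = 273.9 N·m counterclockwise.
Net moment of known loads = 53.7 N·m counterclockwise.
An unknown mass m at 1.81 m has arm 2.35 m; its moment is m·g·2.35 clockwise.
For rotational equilibrium, m × 10 × 2.35 = 53.7, so m = 53.7 / (10 × 2.35) = 2.29 kg.

m ≈ 2.29 kg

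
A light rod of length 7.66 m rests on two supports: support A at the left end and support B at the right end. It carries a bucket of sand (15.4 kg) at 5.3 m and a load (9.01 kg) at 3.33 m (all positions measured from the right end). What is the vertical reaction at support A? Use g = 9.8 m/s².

R_A ≈ 143 N

Sum moments about support B (its reaction then has zero moment arm).
Bucket of sand: 15.4 × 9.8 = 150.9 N down at 5.3 m → arm 5.3 m, τ = 150.9 × 5.3 = 799.8 N·m counterclockwise.
Load: 9.01 × 9.8 = 88.3 N down at 3.33 m → arm 3.33 m, τ = 88.3 × 3.33 = 294 N·m counterclockwise.
Net load moment about support B = 1094 N·m counterclockwise.
Reaction R at support A is upward at 7.66 m, arm 7.66 m → moment R × 7.66 clockwise.
Balancing moments: R × 7.66 = 1094, giving R = 143 N.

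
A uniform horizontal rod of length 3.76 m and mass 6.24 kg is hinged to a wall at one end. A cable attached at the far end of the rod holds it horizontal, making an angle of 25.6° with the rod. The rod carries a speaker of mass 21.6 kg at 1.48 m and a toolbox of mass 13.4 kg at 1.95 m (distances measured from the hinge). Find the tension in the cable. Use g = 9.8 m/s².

About the hinge:
Beam weight: 6.24 × 9.8 = 61.15 N down at 1.88 m → arm 1.88 m, τ = 61.15 × 1.88 = 115 N·m clockwise.
Speaker: 21.6 × 9.8 = 211.7 N down at 1.48 m → arm 1.48 m, τ = 211.7 × 1.48 = 313.3 N·m clockwise.
Toolbox: 13.4 × 9.8 = 131.3 N down at 1.95 m → arm 1.95 m, τ = 131.3 × 1.95 = 256 N·m clockwise.
Total clockwise load moment = 684.3 N·m.
The cable tension T acts at 3.76 m; only its component perpendicular to the rod, T sinθ, produces torque. sin 25.6° = 0.4321.
Στ = 0 ⇒ T × 3.76 × 0.4321 = 684.3 ⇒ T = 684.3 / 1.625 = 421 N.

T ≈ 421 N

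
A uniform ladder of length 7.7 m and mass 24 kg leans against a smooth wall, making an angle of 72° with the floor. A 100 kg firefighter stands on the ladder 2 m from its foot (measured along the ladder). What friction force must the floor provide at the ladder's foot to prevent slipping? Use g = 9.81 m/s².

f ≈ 121 N

Sum moments about the foot of the ladder (the floor normal and friction both act there and drop out).
Ladder weight 24×9.81 = 235.4 N acts at 3.85 m along the ladder; its horizontal arm is 3.85·cos72° = 1.19 m → τ = 280.1 N·m clockwise.
Firefighter: 100×9.81 = 981 N at 2 m → arm 0.618 m → τ = 606.3 N·m clockwise.
Wall normal N acts horizontally at the top; its moment arm is the height L sinθ = 7.7·sin72° = 7.323 m, counterclockwise.
For rotational equilibrium, N × 7.323 = 886.4, so N = 121 N.
ΣFx = 0: friction at the foot balances the wall's push, so f = N_wall = 121 N.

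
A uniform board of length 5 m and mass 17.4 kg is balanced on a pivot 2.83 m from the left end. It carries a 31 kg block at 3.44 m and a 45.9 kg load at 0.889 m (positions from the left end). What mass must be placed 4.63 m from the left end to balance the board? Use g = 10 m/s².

m ≈ 42.2 kg

Take moments about the pivot (at 2.83 m from the left end).
Beam weight: 17.4 × 10 = 174 N down at 2.5 m → arm 0.33 m, τ = 174 × 0.33 = 57.42 N·m counterclockwise.
Block: 31 × 10 = 310 N down at 3.44 m → arm 0.61 m, τ = 310 × 0.61 = 189.1 N·m clockwise.
Load: 45.9 × 10 = 459 N down at 0.889 m → arm 1.941 m, τ = 459 × 1.941 = 890.9 N·m counterclockwise.
Net moment of known loads = 759.2 N·m counterclockwise.
An unknown mass m at 4.63 m has arm 1.8 m; its moment is m·g·1.8 clockwise.
Balancing moments: m × 10 × 1.8 = 759.2, giving m = 759.2 / (10 × 1.8) = 42.2 kg.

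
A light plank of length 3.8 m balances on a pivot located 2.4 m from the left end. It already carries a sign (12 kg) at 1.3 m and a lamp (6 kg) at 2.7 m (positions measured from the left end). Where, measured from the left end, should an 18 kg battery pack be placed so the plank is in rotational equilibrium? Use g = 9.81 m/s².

x ≈ 3.03 m from the left end

About the pivot (at 2.4 m from the left end):
Sign: 12 × 9.81 = 117.7 N down at 1.3 m → arm 1.1 m, τ = 117.7 × 1.1 = 129.5 N·m counterclockwise.
Lamp: 6 × 9.81 = 58.86 N down at 2.7 m → arm 0.3 m, τ = 58.86 × 0.3 = 17.66 N·m clockwise.
Net moment of existing loads = 111.8 N·m counterclockwise.
The battery pack weighs 18 × 9.81 = 176.6 N and must supply an equal clockwise moment, so its lever arm about the pivot is 111.8 / 176.6 = 0.633 m.
That puts it at 2.4 + 0.633 = 3.03 m from the left end.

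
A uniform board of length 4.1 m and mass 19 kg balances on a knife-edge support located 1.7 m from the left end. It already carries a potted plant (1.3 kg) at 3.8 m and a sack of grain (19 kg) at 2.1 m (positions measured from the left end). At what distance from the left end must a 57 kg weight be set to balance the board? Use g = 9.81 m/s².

Choose the knife-edge support (at 1.7 m from the left end) as the axis so the support reaction has zero arm there.
Beam weight: 19 × 9.81 = 186.4 N down at 2.05 m → arm 0.35 m, τ = 186.4 × 0.35 = 65.24 N·m clockwise.
Potted plant: 1.3 × 9.81 = 12.75 N down at 3.8 m → arm 2.1 m, τ = 12.75 × 2.1 = 26.78 N·m clockwise.
Sack of grain: 19 × 9.81 = 186.4 N down at 2.1 m → arm 0.4 m, τ = 186.4 × 0.4 = 74.56 N·m clockwise.
Net moment of existing loads = 166.6 N·m clockwise.
The weight weighs 57 × 9.81 = 559.2 N and must supply an equal counterclockwise moment, so its lever arm about the knife-edge support is 166.6 / 559.2 = 0.298 m.
That puts it at 1.7 − 0.298 = 1.4 m from the left end.

x ≈ 1.4 m from the left end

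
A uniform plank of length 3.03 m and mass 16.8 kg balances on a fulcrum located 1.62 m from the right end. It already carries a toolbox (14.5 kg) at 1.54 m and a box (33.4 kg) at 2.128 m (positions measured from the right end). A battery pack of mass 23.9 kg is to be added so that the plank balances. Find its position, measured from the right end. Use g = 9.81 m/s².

x ≈ 1.03 m from the right end

Taking torques about the fulcrum (at 1.62 m from the right end):
Beam weight: 16.8 × 9.81 = 164.8 N down at 1.515 m → arm 0.105 m, τ = 164.8 × 0.105 = 17.3 N·m clockwise.
Toolbox: 14.5 × 9.81 = 142.2 N down at 1.54 m → arm 0.08 m, τ = 142.2 × 0.08 = 11.38 N·m clockwise.
Box: 33.4 × 9.81 = 327.7 N down at 2.128 m → arm 0.508 m, τ = 327.7 × 0.508 = 166.5 N·m counterclockwise.
Net moment of existing loads = 137.8 N·m counterclockwise.
The battery pack weighs 23.9 × 9.81 = 234.5 N and must supply an equal clockwise moment, so its lever arm about the fulcrum is 137.8 / 234.5 = 0.588 m.
That puts it at 1.62 − 0.588 = 1.03 m from the right end.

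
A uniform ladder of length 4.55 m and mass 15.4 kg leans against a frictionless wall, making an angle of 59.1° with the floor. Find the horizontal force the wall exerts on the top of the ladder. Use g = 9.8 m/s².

Sum moments about the foot of the ladder (the floor normal and friction both act there and drop out).
Ladder weight 15.4×9.8 = 150.9 N acts at 2.275 m along the ladder; its horizontal arm is 2.275·cos59.1° = 1.168 m → τ = 176.3 N·m clockwise.
Wall normal N acts horizontally at the top; its moment arm is the height L sinθ = 4.55·sin59.1° = 3.904 m, counterclockwise.
For rotational equilibrium, N × 3.904 = 176.3, so N = 45.2 N.

N_wall ≈ 45.2 N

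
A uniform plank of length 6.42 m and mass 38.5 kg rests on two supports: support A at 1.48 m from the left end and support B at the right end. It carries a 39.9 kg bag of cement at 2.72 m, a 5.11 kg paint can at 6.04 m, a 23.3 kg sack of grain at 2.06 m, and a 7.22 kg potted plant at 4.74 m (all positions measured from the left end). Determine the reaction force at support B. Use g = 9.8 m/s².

R_B ≈ 350 N

Choose support A as the axis so its reaction then has zero moment arm.
Beam weight: 38.5 × 9.8 = 377.3 N down at 3.21 m → arm 1.73 m, τ = 377.3 × 1.73 = 652.7 N·m clockwise.
Bag of cement: 39.9 × 9.8 = 391 N down at 2.72 m → arm 1.24 m, τ = 391 × 1.24 = 484.8 N·m clockwise.
Paint can: 5.11 × 9.8 = 50.08 N down at 6.04 m → arm 4.56 m, τ = 50.08 × 4.56 = 228.4 N·m clockwise.
Sack of grain: 23.3 × 9.8 = 228.3 N down at 2.06 m → arm 0.58 m, τ = 228.3 × 0.58 = 132.4 N·m clockwise.
Potted plant: 7.22 × 9.8 = 70.76 N down at 4.74 m → arm 3.26 m, τ = 70.76 × 3.26 = 230.7 N·m clockwise.
Net load moment about support A = 1729 N·m clockwise.
Reaction R at support B is upward at 6.42 m, arm 4.94 m → moment R × 4.94 counterclockwise.
Setting net torque to zero: R × 4.94 = 1729 → R = 350 N.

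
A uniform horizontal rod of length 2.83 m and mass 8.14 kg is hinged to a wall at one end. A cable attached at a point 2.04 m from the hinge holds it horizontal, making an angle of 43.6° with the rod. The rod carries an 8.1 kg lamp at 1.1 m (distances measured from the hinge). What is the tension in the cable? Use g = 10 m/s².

Take moments about the hinge.
Beam weight: 8.14 × 10 = 81.4 N down at 1.415 m → arm 1.415 m, τ = 81.4 × 1.415 = 115.2 N·m clockwise.
Lamp: 8.1 × 10 = 81 N down at 1.1 m → arm 1.1 m, τ = 81 × 1.1 = 89.1 N·m clockwise.
Total clockwise load moment = 204.3 N·m.
The cable tension T acts at 2.04 m; only its component perpendicular to the rod, T sinθ, produces torque. sin 43.6° = 0.6896.
Balancing moments: T × 2.04 × 0.6896 = 204.3, giving T = 204.3 / 1.407 = 145 N.

T ≈ 145 N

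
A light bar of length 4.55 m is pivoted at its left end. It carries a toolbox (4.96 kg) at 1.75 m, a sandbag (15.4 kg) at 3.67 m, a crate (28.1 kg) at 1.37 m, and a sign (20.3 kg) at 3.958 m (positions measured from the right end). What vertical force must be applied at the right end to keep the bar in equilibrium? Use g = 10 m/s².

F ≈ 283 N

Sum moments about the left end (the unknown pivot reaction has zero arm there).
Toolbox: 4.96 × 10 = 49.6 N down at 1.75 m → arm 2.8 m, τ = 49.6 × 2.8 = 138.9 N·m clockwise.
Sandbag: 15.4 × 10 = 154 N down at 3.67 m → arm 0.88 m, τ = 154 × 0.88 = 135.5 N·m clockwise.
Crate: 28.1 × 10 = 281 N down at 1.37 m → arm 3.18 m, τ = 281 × 3.18 = 893.6 N·m clockwise.
Sign: 20.3 × 10 = 203 N down at 3.958 m → arm 0.592 m, τ = 203 × 0.592 = 120.2 N·m clockwise.
Net moment of the loads = 1288 N·m clockwise.
The upward force F acts at the right end, arm 4.55 m, giving F × 4.55 counterclockwise.
Balancing moments: F × 4.55 = 1288, giving F = 1288 / 4.55 = 283 N.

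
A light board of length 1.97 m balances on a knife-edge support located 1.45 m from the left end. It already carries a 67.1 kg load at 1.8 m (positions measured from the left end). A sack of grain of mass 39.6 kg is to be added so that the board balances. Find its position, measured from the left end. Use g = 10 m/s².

x ≈ 0.857 m from the left end

Choose the knife-edge support (at 1.45 m from the left end) as the axis so the support reaction has zero arm there.
Load: 67.1 × 10 = 671 N down at 1.8 m → arm 0.35 m, τ = 671 × 0.35 = 234.8 N·m clockwise.
Net moment of existing loads = 234.8 N·m clockwise.
The sack of grain weighs 39.6 × 10 = 396 N and must supply an equal counterclockwise moment, so its lever arm about the knife-edge support is 234.8 / 396 = 0.593 m.
That puts it at 1.45 − 0.593 = 0.857 m from the left end.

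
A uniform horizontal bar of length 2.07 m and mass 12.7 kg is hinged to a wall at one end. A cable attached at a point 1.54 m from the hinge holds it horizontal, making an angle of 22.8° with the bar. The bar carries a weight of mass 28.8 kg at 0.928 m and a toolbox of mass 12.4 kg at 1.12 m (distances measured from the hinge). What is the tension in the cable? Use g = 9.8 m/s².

Choose the hinge as the axis so the unknown hinge reaction has zero arm there.
Beam weight: 12.7 × 9.8 = 124.5 N down at 1.035 m → arm 1.035 m, τ = 124.5 × 1.035 = 128.9 N·m clockwise.
Weight: 28.8 × 9.8 = 282.2 N down at 0.928 m → arm 0.928 m, τ = 282.2 × 0.928 = 261.9 N·m clockwise.
Toolbox: 12.4 × 9.8 = 121.5 N down at 1.12 m → arm 1.12 m, τ = 121.5 × 1.12 = 136.1 N·m clockwise.
Total clockwise load moment = 526.9 N·m.
The cable tension T acts at 1.54 m; only its component perpendicular to the bar, T sinθ, produces torque. sin 22.8° = 0.3875.
Balancing moments: T × 1.54 × 0.3875 = 526.9, giving T = 526.9 / 0.5968 = 883 N.

T ≈ 883 N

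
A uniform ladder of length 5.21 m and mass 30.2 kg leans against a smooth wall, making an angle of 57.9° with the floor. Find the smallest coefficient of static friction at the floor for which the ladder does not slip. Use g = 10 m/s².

Sum moments about the foot of the ladder (the floor normal and friction both act there and drop out).
Ladder weight 30.2×10 = 302 N acts at 2.605 m along the ladder; its horizontal arm is 2.605·cos57.9° = 1.384 m → τ = 418 N·m clockwise.
Wall normal N acts horizontally at the top; its moment arm is the height L sinθ = 5.21·sin57.9° = 4.414 m, counterclockwise.
Setting net torque to zero: N × 4.414 = 418 → N = 94.7 N.
ΣFx = 0 ⇒ f = N_wall = 94.7 N. ΣFy = 0 ⇒ N_floor = 302 N.
μ_min = f / N_floor = 94.7 / 302 = 0.314.

μ_min ≈ 0.314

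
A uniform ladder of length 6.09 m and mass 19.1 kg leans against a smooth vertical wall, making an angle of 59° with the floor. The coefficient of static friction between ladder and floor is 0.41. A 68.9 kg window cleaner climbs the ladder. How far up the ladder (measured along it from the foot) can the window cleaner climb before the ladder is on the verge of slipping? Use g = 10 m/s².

d ≈ 4.46 m

About the foot of the ladder:
Ladder weight 19.1×10 = 191 N acts at 3.045 m along the ladder; its horizontal arm is 3.045·cos59° = 1.568 m → τ = 299.5 N·m clockwise.
Window cleaner weight 68.9×10 = 689 N at distance d → arm d·cos59° → τ = 689·d·0.515 clockwise.
Wall normal N at the top has arm L sinθ = 5.22 m counterclockwise, so Στ = 0 gives N·5.22 = 299.5 + 354.8·d.
ΣFy = 0 ⇒ N_floor = 880 N, so the maximum friction is μ_s·N_floor = 0.41×880 = 360.8 N. ΣFx = 0 ⇒ N_wall = f, so at the slipping point N = 360.8 N.
Substituting: 360.8×5.22 = 299.5 + 354.8·d ⇒ d = (1883 − 299.5) / 354.8 = 4.46 m.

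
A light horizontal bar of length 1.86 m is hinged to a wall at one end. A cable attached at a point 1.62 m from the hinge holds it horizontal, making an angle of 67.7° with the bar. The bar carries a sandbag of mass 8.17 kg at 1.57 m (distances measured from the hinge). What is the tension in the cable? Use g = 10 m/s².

About the hinge:
Sandbag: 8.17 × 10 = 81.7 N down at 1.57 m → arm 1.57 m, τ = 81.7 × 1.57 = 128.3 N·m clockwise.
Total clockwise load moment = 128.3 N·m.
The cable tension T acts at 1.62 m; only its component perpendicular to the bar, T sinθ, produces torque. sin 67.7° = 0.9252.
For rotational equilibrium, T × 1.62 × 0.9252 = 128.3, so T = 128.3 / 1.499 = 85.6 N.

T ≈ 85.6 N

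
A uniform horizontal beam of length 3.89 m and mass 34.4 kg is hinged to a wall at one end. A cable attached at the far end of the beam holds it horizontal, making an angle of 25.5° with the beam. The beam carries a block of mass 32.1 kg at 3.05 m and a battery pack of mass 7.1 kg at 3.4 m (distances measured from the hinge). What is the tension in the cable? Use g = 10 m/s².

T ≈ 1130 N

Take moments about the hinge.
Beam weight: 34.4 × 10 = 344 N down at 1.945 m → arm 1.945 m, τ = 344 × 1.945 = 669.1 N·m clockwise.
Block: 32.1 × 10 = 321 N down at 3.05 m → arm 3.05 m, τ = 321 × 3.05 = 979 N·m clockwise.
Battery pack: 7.1 × 10 = 71 N down at 3.4 m → arm 3.4 m, τ = 71 × 3.4 = 241.4 N·m clockwise.
Total clockwise load moment = 1890 N·m.
The cable tension T acts at 3.89 m; only its component perpendicular to the beam, T sinθ, produces torque. sin 25.5° = 0.4305.
For rotational equilibrium, T × 3.89 × 0.4305 = 1890, so T = 1890 / 1.675 = 1130 N.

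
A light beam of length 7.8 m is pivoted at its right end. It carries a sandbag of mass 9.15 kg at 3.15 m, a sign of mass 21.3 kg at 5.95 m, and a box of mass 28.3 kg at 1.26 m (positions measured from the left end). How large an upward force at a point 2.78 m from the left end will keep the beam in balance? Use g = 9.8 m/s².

Sum moments about the right end (the unknown pivot reaction has zero arm there).
Sandbag: 9.15 × 9.8 = 89.67 N down at 3.15 m → arm 4.65 m, τ = 89.67 × 4.65 = 417 N·m counterclockwise.
Sign: 21.3 × 9.8 = 208.7 N down at 5.95 m → arm 1.85 m, τ = 208.7 × 1.85 = 386.1 N·m counterclockwise.
Box: 28.3 × 9.8 = 277.3 N down at 1.26 m → arm 6.54 m, τ = 277.3 × 6.54 = 1814 N·m counterclockwise.
Net moment of the loads = 2617 N·m counterclockwise.
The upward force F acts at a point 2.78 m from the left end, arm 5.02 m, giving F × 5.02 clockwise.
Στ = 0 ⇒ F × 5.02 = 2617 ⇒ F = 2617 / 5.02 = 521 N.

F ≈ 521 N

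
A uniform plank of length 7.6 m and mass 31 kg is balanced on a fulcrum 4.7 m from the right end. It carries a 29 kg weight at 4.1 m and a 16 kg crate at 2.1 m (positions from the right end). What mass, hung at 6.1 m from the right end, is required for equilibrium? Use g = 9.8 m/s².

Take moments about the fulcrum (at 4.7 m from the right end).
Beam weight: 31 × 9.8 = 303.8 N down at 3.8 m → arm 0.9 m, τ = 303.8 × 0.9 = 273.4 N·m clockwise.
Weight: 29 × 9.8 = 284.2 N down at 4.1 m → arm 0.6 m, τ = 284.2 × 0.6 = 170.5 N·m clockwise.
Crate: 16 × 9.8 = 156.8 N down at 2.1 m → arm 2.6 m, τ = 156.8 × 2.6 = 407.7 N·m clockwise.
Net moment of known loads = 851.6 N·m clockwise.
An unknown mass m at 6.1 m has arm 1.4 m; its moment is m·g·1.4 counterclockwise.
For rotational equilibrium, m × 9.8 × 1.4 = 851.6, so m = 851.6 / (9.8 × 1.4) = 62.1 kg.

m ≈ 62.1 kg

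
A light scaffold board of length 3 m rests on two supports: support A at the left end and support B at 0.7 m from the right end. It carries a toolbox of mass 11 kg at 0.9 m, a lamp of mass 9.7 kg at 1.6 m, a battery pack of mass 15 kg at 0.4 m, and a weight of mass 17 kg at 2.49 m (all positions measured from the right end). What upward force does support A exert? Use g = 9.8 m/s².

R_A ≈ 157 N

About support B:
Toolbox: 11 × 9.8 = 107.8 N down at 0.9 m → arm 0.2 m, τ = 107.8 × 0.2 = 21.56 N·m counterclockwise.
Lamp: 9.7 × 9.8 = 95.06 N down at 1.6 m → arm 0.9 m, τ = 95.06 × 0.9 = 85.55 N·m counterclockwise.
Battery pack: 15 × 9.8 = 147 N down at 0.4 m → arm 0.3 m, τ = 147 × 0.3 = 44.1 N·m clockwise.
Weight: 17 × 9.8 = 166.6 N down at 2.49 m → arm 1.79 m, τ = 166.6 × 1.79 = 298.2 N·m counterclockwise.
Net load moment about support B = 361.2 N·m counterclockwise.
Reaction R at support A is upward at 3 m, arm 2.3 m → moment R × 2.3 clockwise.
For rotational equilibrium, R × 2.3 = 361.2, so R = 157 N.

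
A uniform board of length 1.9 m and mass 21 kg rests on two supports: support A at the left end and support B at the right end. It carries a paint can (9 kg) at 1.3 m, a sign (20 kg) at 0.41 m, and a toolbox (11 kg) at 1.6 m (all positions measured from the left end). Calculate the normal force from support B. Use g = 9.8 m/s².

Take moments about support A.
Beam weight: 21 × 9.8 = 205.8 N down at 0.95 m → arm 0.95 m, τ = 205.8 × 0.95 = 195.5 N·m clockwise.
Paint can: 9 × 9.8 = 88.2 N down at 1.3 m → arm 1.3 m, τ = 88.2 × 1.3 = 114.7 N·m clockwise.
Sign: 20 × 9.8 = 196 N down at 0.41 m → arm 0.41 m, τ = 196 × 0.41 = 80.36 N·m clockwise.
Toolbox: 11 × 9.8 = 107.8 N down at 1.6 m → arm 1.6 m, τ = 107.8 × 1.6 = 172.5 N·m clockwise.
Net load moment about support A = 563.1 N·m clockwise.
Reaction R at support B is upward at 1.9 m, arm 1.9 m → moment R × 1.9 counterclockwise.
Balancing moments: R × 1.9 = 563.1, giving R = 296 N.

R_B ≈ 296 N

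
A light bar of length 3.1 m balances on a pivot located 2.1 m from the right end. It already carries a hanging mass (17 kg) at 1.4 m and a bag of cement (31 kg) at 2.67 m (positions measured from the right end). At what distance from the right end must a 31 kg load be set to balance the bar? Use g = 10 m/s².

Take moments about the pivot (at 2.1 m from the right end).
Hanging mass: 17 × 10 = 170 N down at 1.4 m → arm 0.7 m, τ = 170 × 0.7 = 119 N·m clockwise.
Bag of cement: 31 × 10 = 310 N down at 2.67 m → arm 0.57 m, τ = 310 × 0.57 = 176.7 N·m counterclockwise.
Net moment of existing loads = 57.7 N·m counterclockwise.
The load weighs 31 × 10 = 310 N and must supply an equal clockwise moment, so its lever arm about the pivot is 57.7 / 310 = 0.186 m.
That puts it at 2.1 − 0.186 = 1.91 m from the right end.

x ≈ 1.91 m from the right end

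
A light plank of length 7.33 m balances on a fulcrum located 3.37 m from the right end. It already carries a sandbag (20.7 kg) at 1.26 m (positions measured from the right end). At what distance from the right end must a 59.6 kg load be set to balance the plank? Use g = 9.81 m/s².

x ≈ 4.1 m from the right end

Taking torques about the fulcrum (at 3.37 m from the right end):
Sandbag: 20.7 × 9.81 = 203.1 N down at 1.26 m → arm 2.11 m, τ = 203.1 × 2.11 = 428.5 N·m clockwise.
Net moment of existing loads = 428.5 N·m clockwise.
The load weighs 59.6 × 9.81 = 584.7 N and must supply an equal counterclockwise moment, so its lever arm about the fulcrum is 428.5 / 584.7 = 0.733 m.
That puts it at 3.37 + 0.733 = 4.1 m from the right end.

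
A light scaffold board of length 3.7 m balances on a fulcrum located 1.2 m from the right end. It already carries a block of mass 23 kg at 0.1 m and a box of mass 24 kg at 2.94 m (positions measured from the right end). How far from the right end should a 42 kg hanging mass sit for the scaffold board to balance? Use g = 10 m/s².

x ≈ 0.808 m from the right end

Taking torques about the fulcrum (at 1.2 m from the right end):
Block: 23 × 10 = 230 N down at 0.1 m → arm 1.1 m, τ = 230 × 1.1 = 253 N·m clockwise.
Box: 24 × 10 = 240 N down at 2.94 m → arm 1.74 m, τ = 240 × 1.74 = 417.6 N·m counterclockwise.
Net moment of existing loads = 164.6 N·m counterclockwise.
The hanging mass weighs 42 × 10 = 420 N and must supply an equal clockwise moment, so its lever arm about the fulcrum is 164.6 / 420 = 0.392 m.
That puts it at 1.2 − 0.392 = 0.808 m from the right end.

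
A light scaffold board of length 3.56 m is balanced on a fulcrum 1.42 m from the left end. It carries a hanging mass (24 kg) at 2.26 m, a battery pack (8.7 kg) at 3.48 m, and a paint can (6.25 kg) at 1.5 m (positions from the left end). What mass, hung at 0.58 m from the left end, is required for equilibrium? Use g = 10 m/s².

Choose the fulcrum (at 1.42 m from the left end) as the axis so the support reaction has zero arm there.
Hanging mass: 24 × 10 = 240 N down at 2.26 m → arm 0.84 m, τ = 240 × 0.84 = 201.6 N·m clockwise.
Battery pack: 8.7 × 10 = 87 N down at 3.48 m → arm 2.06 m, τ = 87 × 2.06 = 179.2 N·m clockwise.
Paint can: 6.25 × 10 = 62.5 N down at 1.5 m → arm 0.08 m, τ = 62.5 × 0.08 = 5 N·m clockwise.
Net moment of known loads = 385.8 N·m clockwise.
An unknown mass m at 0.58 m has arm 0.84 m; its moment is m·g·0.84 counterclockwise.
Στ = 0 ⇒ m × 10 × 0.84 = 385.8 ⇒ m = 385.8 / (10 × 0.84) = 45.9 kg.

m ≈ 45.9 kg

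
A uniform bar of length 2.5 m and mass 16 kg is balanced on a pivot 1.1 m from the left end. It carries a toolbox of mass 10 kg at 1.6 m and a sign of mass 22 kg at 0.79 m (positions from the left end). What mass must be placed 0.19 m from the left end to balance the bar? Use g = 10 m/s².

Take moments about the pivot (at 1.1 m from the left end).
Beam weight: 16 × 10 = 160 N down at 1.25 m → arm 0.15 m, τ = 160 × 0.15 = 24 N·m clockwise.
Toolbox: 10 × 10 = 100 N down at 1.6 m → arm 0.5 m, τ = 100 × 0.5 = 50 N·m clockwise.
Sign: 22 × 10 = 220 N down at 0.79 m → arm 0.31 m, τ = 220 × 0.31 = 68.2 N·m counterclockwise.
Net moment of known loads = 5.8 N·m clockwise.
An unknown mass m at 0.19 m has arm 0.91 m; its moment is m·g·0.91 counterclockwise.
Στ = 0 ⇒ m × 10 × 0.91 = 5.8 ⇒ m = 5.8 / (10 × 0.91) = 0.637 kg.

m ≈ 0.637 kg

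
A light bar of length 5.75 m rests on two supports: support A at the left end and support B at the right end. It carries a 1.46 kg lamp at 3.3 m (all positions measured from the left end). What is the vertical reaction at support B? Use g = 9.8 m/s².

R_B ≈ 8.21 N

Sum moments about support A (its reaction then has zero moment arm).
Lamp: 1.46 × 9.8 = 14.31 N down at 3.3 m → arm 3.3 m, τ = 14.31 × 3.3 = 47.22 N·m clockwise.
Net load moment about support A = 47.22 N·m clockwise.
Reaction R at support B is upward at 5.75 m, arm 5.75 m → moment R × 5.75 counterclockwise.
Στ = 0 ⇒ R × 5.75 = 47.22 ⇒ R = 8.21 N.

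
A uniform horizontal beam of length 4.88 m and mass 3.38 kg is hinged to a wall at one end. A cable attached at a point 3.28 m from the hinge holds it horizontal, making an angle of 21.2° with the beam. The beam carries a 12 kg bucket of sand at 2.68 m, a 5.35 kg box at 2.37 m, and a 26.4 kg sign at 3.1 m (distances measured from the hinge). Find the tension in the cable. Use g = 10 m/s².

Choose the hinge as the axis so the unknown hinge reaction has zero arm there.
Beam weight: 3.38 × 10 = 33.8 N down at 2.44 m → arm 2.44 m, τ = 33.8 × 2.44 = 82.47 N·m clockwise.
Bucket of sand: 12 × 10 = 120 N down at 2.68 m → arm 2.68 m, τ = 120 × 2.68 = 321.6 N·m clockwise.
Box: 5.35 × 10 = 53.5 N down at 2.37 m → arm 2.37 m, τ = 53.5 × 2.37 = 126.8 N·m clockwise.
Sign: 26.4 × 10 = 264 N down at 3.1 m → arm 3.1 m, τ = 264 × 3.1 = 818.4 N·m clockwise.
Total clockwise load moment = 1349 N·m.
The cable tension T acts at 3.28 m; only its component perpendicular to the beam, T sinθ, produces torque. sin 21.2° = 0.3616.
Balancing moments: T × 3.28 × 0.3616 = 1349, giving T = 1349 / 1.186 = 1140 N.

T ≈ 1140 N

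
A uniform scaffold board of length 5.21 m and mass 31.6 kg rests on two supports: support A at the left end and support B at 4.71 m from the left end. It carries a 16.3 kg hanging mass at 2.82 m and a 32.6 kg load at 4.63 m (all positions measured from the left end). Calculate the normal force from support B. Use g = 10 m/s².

R_B ≈ 593 N

About support A:
Beam weight: 31.6 × 10 = 316 N down at 2.605 m → arm 2.605 m, τ = 316 × 2.605 = 823.2 N·m clockwise.
Hanging mass: 16.3 × 10 = 163 N down at 2.82 m → arm 2.82 m, τ = 163 × 2.82 = 459.7 N·m clockwise.
Load: 32.6 × 10 = 326 N down at 4.63 m → arm 4.63 m, τ = 326 × 4.63 = 1509 N·m clockwise.
Net load moment about support A = 2792 N·m clockwise.
Reaction R at support B is upward at 4.71 m, arm 4.71 m → moment R × 4.71 counterclockwise.
For rotational equilibrium, R × 4.71 = 2792, so R = 593 N.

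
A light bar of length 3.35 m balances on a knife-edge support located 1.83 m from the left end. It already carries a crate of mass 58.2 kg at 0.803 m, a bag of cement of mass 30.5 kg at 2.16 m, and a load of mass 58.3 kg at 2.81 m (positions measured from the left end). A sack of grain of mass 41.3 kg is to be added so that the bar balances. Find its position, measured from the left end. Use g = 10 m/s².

x ≈ 1.65 m from the left end

Choose the knife-edge support (at 1.83 m from the left end) as the axis so the support reaction has zero arm there.
Crate: 58.2 × 10 = 582 N down at 0.803 m → arm 1.027 m, τ = 582 × 1.027 = 597.7 N·m counterclockwise.
Bag of cement: 30.5 × 10 = 305 N down at 2.16 m → arm 0.33 m, τ = 305 × 0.33 = 100.7 N·m clockwise.
Load: 58.3 × 10 = 583 N down at 2.81 m → arm 0.98 m, τ = 583 × 0.98 = 571.3 N·m clockwise.
Net moment of existing loads = 74.3 N·m clockwise.
The sack of grain weighs 41.3 × 10 = 413 N and must supply an equal counterclockwise moment, so its lever arm about the knife-edge support is 74.3 / 413 = 0.18 m.
That puts it at 1.83 − 0.18 = 1.65 m from the left end.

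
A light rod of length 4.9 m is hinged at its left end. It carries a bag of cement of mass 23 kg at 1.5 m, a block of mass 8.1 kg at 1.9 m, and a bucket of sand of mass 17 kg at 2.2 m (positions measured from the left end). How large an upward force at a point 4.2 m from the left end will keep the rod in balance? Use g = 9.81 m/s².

F ≈ 204 N

About the left end:
Bag of cement: 23 × 9.81 = 225.6 N down at 1.5 m → arm 1.5 m, τ = 225.6 × 1.5 = 338.4 N·m clockwise.
Block: 8.1 × 9.81 = 79.46 N down at 1.9 m → arm 1.9 m, τ = 79.46 × 1.9 = 151 N·m clockwise.
Bucket of sand: 17 × 9.81 = 166.8 N down at 2.2 m → arm 2.2 m, τ = 166.8 × 2.2 = 367 N·m clockwise.
Net moment of the loads = 856.4 N·m clockwise.
The upward force F acts at a point 4.2 m from the left end, arm 4.2 m, giving F × 4.2 counterclockwise.
Setting net torque to zero: F × 4.2 = 856.4 → F = 856.4 / 4.2 = 204 N.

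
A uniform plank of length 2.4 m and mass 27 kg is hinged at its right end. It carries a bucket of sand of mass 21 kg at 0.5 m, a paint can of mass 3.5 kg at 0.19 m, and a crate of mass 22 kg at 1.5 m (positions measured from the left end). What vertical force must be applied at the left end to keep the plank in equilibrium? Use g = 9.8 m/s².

Take moments about the right end.
Beam weight: 27 × 9.8 = 264.6 N down at 1.2 m → arm 1.2 m, τ = 264.6 × 1.2 = 317.5 N·m counterclockwise.
Bucket of sand: 21 × 9.8 = 205.8 N down at 0.5 m → arm 1.9 m, τ = 205.8 × 1.9 = 391 N·m counterclockwise.
Paint can: 3.5 × 9.8 = 34.3 N down at 0.19 m → arm 2.21 m, τ = 34.3 × 2.21 = 75.8 N·m counterclockwise.
Crate: 22 × 9.8 = 215.6 N down at 1.5 m → arm 0.9 m, τ = 215.6 × 0.9 = 194 N·m counterclockwise.
Net moment of the loads = 978.3 N·m counterclockwise.
The upward force F acts at the left end, arm 2.4 m, giving F × 2.4 clockwise.
For rotational equilibrium, F × 2.4 = 978.3, so F = 978.3 / 2.4 = 408 N.

F ≈ 408 N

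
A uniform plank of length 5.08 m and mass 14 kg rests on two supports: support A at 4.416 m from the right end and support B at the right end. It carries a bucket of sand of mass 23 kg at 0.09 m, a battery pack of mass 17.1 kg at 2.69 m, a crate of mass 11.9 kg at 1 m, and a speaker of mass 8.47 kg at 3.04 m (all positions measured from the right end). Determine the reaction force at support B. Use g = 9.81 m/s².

About support A:
Beam weight: 14 × 9.81 = 137.3 N down at 2.54 m → arm 1.876 m, τ = 137.3 × 1.876 = 257.6 N·m clockwise.
Bucket of sand: 23 × 9.81 = 225.6 N down at 0.09 m → arm 4.326 m, τ = 225.6 × 4.326 = 975.9 N·m clockwise.
Battery pack: 17.1 × 9.81 = 167.8 N down at 2.69 m → arm 1.726 m, τ = 167.8 × 1.726 = 289.6 N·m clockwise.
Crate: 11.9 × 9.81 = 116.7 N down at 1 m → arm 3.416 m, τ = 116.7 × 3.416 = 398.6 N·m clockwise.
Speaker: 8.47 × 9.81 = 83.09 N down at 3.04 m → arm 1.376 m, τ = 83.09 × 1.376 = 114.3 N·m clockwise.
Net load moment about support A = 2036 N·m clockwise.
Reaction R at support B is upward at 0 m, arm 4.416 m → moment R × 4.416 counterclockwise.
Balancing moments: R × 4.416 = 2036, giving R = 461 N.

R_B ≈ 461 N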